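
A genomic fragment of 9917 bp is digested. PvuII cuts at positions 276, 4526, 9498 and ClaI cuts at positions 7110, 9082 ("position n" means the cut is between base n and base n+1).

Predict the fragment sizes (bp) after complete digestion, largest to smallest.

4250, 2584, 1972, 419, 416, 276 bp

Combined cut positions (sorted): 276, 4526, 7110, 9082, 9498.
Linear molecule, 5 cuts → 6 fragments:
  276 − 0 = 276 bp
  4526 − 276 = 4250 bp
  7110 − 4526 = 2584 bp
  9082 − 7110 = 1972 bp
  9498 − 9082 = 416 bp
  9917 − 9498 = 419 bp
Sorted largest to smallest: 4250, 2584, 1972, 419, 416, 276 bp.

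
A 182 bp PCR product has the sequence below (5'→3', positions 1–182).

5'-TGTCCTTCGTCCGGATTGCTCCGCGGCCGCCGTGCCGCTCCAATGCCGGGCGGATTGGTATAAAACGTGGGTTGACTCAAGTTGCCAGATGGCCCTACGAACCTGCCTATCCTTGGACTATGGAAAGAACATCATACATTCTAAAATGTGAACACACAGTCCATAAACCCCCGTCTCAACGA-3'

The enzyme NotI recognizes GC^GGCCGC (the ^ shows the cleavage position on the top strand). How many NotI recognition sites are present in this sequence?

1

GCGGCCGC occurs starting at position 23.
NotI cuts at 1 site.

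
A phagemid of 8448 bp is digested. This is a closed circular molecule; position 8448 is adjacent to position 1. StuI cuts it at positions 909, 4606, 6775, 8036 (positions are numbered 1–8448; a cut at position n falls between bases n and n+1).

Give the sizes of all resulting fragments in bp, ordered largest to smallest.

Circular molecule, 4 cuts → 4 fragments:
  4606 − 909 = 3697 bp
  6775 − 4606 = 2169 bp
  8036 − 6775 = 1261 bp
  wrap: 8448 − 8036 + 909 = 1321 bp
Sorted largest to smallest: 3697, 2169, 1321, 1261 bp.

3697, 2169, 1321, 1261 bp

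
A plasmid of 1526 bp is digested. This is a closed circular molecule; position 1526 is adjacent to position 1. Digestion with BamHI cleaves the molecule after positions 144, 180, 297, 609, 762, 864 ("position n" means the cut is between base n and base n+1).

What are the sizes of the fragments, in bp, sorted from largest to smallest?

Circular molecule, 6 cuts → 6 fragments:
  180 − 144 = 36 bp
  297 − 180 = 117 bp
  609 − 297 = 312 bp
  762 − 609 = 153 bp
  864 − 762 = 102 bp
  wrap: 1526 − 864 + 144 = 806 bp
Sorted largest to smallest: 806, 312, 153, 117, 102, 36 bp.

806, 312, 153, 117, 102, 36 bp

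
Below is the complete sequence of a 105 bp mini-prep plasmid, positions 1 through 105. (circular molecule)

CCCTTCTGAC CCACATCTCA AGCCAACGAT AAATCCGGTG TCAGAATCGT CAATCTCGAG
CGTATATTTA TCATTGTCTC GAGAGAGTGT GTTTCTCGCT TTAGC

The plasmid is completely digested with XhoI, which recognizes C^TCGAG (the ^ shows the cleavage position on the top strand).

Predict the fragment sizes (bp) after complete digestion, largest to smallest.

82, 23 bp

XhoI sites (CTCGAG) start at positions 55, 78.
XhoI cuts after the first base of each site, so after positions 55, 78.
Circular molecule, 2 cuts → 2 fragments:
  56–78 → 23 bp
  79–105 then 1–55 → 27 + 55 = 82 bp
Sorted largest to smallest: 82, 23 bp.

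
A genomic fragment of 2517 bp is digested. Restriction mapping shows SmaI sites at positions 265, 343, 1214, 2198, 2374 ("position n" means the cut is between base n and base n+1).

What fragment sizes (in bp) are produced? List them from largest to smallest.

Linear molecule, 5 cuts → 6 fragments:
  265 − 0 = 265 bp
  343 − 265 = 78 bp
  1214 − 343 = 871 bp
  2198 − 1214 = 984 bp
  2374 − 2198 = 176 bp
  2517 − 2374 = 143 bp
Sorted largest to smallest: 984, 871, 265, 176, 143, 78 bp.

984, 871, 265, 176, 143, 78 bp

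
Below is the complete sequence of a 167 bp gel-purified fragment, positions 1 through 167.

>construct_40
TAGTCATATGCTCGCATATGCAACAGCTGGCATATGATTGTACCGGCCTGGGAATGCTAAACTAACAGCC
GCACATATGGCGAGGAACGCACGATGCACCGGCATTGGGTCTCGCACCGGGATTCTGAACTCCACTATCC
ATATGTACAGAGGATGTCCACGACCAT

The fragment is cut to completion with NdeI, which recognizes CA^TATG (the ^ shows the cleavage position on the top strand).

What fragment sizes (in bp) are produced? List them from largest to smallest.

NdeI sites (CATATG) start at positions 5, 15, 31, 74, 140.
NdeI cuts after base 2 of each site, so after positions 6, 16, 32, 75, 141.
Linear molecule, 5 cuts → 6 fragments:
  1–6 → 6 bp
  7–16 → 10 bp
  17–32 → 16 bp
  33–75 → 43 bp
  76–141 → 66 bp
  142–167 → 26 bp
Sorted largest to smallest: 66, 43, 26, 16, 10, 6 bp.

66, 43, 26, 16, 10, 6 bp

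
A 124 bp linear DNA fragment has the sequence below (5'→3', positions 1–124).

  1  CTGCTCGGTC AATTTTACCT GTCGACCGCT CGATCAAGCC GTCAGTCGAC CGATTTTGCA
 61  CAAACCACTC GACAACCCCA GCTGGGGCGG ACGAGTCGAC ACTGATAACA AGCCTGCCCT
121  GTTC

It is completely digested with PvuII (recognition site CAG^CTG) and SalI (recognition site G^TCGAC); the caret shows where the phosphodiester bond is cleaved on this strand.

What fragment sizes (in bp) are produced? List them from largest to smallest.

The PvuII site (CAGCTG) starts at position 79.
PvuII cuts after base 3 of each site, so after position 81.
SalI sites (GTCGAC) start at positions 21, 45, 95.
SalI cuts after the first base of each site, so after positions 21, 45, 95.
Combined cut positions: 21, 45, 81, 95.
Linear molecule, 4 cuts → 5 fragments:
  1–21 → 21 bp
  22–45 → 24 bp
  46–81 → 36 bp
  82–95 → 14 bp
  96–124 → 29 bp
Sorted largest to smallest: 36, 29, 24, 21, 14 bp.

36, 29, 24, 21, 14 bp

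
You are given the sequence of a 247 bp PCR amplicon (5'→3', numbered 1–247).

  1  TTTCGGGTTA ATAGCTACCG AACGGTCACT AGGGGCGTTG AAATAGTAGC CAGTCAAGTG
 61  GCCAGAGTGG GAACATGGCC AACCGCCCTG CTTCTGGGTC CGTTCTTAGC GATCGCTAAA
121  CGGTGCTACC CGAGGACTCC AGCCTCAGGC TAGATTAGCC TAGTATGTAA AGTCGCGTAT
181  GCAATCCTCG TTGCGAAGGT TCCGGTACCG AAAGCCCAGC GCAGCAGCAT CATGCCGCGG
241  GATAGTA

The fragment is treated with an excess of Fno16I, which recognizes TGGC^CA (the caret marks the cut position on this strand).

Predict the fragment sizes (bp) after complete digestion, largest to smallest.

168, 62, 17 bp

Fno16I sites (TGGCCA) start at positions 59, 76.
Fno16I cuts after base 4 of each site, so after positions 62, 79.
Linear molecule, 2 cuts → 3 fragments:
  1–62 → 62 bp
  63–79 → 17 bp
  80–247 → 168 bp
Sorted largest to smallest: 168, 62, 17 bp.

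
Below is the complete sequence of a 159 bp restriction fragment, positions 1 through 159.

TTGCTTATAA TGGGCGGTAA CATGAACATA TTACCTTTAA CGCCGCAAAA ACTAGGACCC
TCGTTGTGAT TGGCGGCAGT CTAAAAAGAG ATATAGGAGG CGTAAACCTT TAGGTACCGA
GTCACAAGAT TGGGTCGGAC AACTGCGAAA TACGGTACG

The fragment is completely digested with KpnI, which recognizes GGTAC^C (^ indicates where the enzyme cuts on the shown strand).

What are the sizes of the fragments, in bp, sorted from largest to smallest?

117, 42 bp

The KpnI site (GGTACC) starts at position 113.
KpnI cuts after base 5 of each site (before the last base), so after position 117.
Linear molecule, 1 cut → 2 fragments:
  1–117 → 117 bp
  118–159 → 42 bp
Sorted largest to smallest: 117, 42 bp.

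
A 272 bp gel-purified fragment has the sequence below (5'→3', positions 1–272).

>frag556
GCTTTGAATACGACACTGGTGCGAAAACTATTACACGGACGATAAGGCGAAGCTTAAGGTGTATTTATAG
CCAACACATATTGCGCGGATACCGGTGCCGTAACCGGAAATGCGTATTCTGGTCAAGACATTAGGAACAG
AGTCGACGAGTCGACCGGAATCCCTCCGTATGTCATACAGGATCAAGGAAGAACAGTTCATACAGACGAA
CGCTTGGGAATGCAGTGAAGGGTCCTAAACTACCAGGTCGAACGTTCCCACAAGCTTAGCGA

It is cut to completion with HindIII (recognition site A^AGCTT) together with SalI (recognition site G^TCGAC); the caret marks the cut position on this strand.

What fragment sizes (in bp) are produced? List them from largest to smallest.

HindIII sites (AAGCTT) start at positions 50, 262.
HindIII cuts after the first base of each site, so after positions 50, 262.
SalI sites (GTCGAC) start at positions 142, 150.
SalI cuts after the first base of each site, so after positions 142, 150.
Combined cut positions: 50, 142, 150, 262.
Linear molecule, 4 cuts → 5 fragments:
  1–50 → 50 bp
  51–142 → 92 bp
  143–150 → 8 bp
  151–262 → 112 bp
  263–272 → 10 bp
Sorted largest to smallest: 112, 92, 50, 10, 8 bp.

112, 92, 50, 10, 8 bp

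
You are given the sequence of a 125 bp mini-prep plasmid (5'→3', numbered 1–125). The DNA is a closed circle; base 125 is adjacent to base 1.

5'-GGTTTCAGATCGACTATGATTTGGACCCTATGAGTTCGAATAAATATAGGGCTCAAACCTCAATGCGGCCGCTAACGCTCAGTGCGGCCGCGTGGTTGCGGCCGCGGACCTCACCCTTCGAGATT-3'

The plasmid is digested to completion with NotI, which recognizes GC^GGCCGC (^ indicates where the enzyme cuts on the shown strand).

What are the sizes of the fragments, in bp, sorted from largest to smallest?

NotI sites (GCGGCCGC) start at positions 65, 84, 98.
NotI cuts after base 2 of each site, so after positions 66, 85, 99.
Circular molecule, 3 cuts → 3 fragments:
  67–85 → 19 bp
  86–99 → 14 bp
  100–125 then 1–66 → 26 + 66 = 92 bp
Sorted largest to smallest: 92, 19, 14 bp.

92, 19, 14 bp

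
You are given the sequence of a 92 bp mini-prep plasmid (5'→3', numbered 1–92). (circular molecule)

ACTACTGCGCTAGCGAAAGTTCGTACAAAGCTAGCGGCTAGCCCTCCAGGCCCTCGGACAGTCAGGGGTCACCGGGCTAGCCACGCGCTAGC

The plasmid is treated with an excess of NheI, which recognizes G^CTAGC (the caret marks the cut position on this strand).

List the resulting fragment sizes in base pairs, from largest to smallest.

NheI sites (GCTAGC) start at positions 9, 30, 37, 76, 87.
NheI cuts after the first base of each site, so after positions 9, 30, 37, 76, 87.
Circular molecule, 5 cuts → 5 fragments:
  10–30 → 21 bp
  31–37 → 7 bp
  38–76 → 39 bp
  77–87 → 11 bp
  88–92 then 1–9 → 5 + 9 = 14 bp
Sorted largest to smallest: 39, 21, 14, 11, 7 bp.

39, 21, 14, 11, 7 bp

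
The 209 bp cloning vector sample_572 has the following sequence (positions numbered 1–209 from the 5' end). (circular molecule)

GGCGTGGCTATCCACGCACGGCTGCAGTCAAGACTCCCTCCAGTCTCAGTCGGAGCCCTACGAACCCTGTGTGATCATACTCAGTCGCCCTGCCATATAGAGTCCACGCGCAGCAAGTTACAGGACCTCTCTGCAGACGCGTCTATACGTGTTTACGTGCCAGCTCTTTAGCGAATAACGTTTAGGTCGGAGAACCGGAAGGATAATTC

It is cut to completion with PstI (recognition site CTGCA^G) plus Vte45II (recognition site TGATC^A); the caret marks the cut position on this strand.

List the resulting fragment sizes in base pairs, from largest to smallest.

100, 59, 50 bp

PstI sites (CTGCAG) start at positions 22, 131.
PstI cuts after base 5 of each site (before the last base), so after positions 26, 135.
The Vte45II site (TGATCA) starts at position 72.
Vte45II cuts after base 5 of each site (before the last base), so after position 76.
Combined cut positions: 26, 76, 135.
Circular molecule, 3 cuts → 3 fragments:
  27–76 → 50 bp
  77–135 → 59 bp
  136–209 then 1–26 → 74 + 26 = 100 bp
Sorted largest to smallest: 100, 59, 50 bp.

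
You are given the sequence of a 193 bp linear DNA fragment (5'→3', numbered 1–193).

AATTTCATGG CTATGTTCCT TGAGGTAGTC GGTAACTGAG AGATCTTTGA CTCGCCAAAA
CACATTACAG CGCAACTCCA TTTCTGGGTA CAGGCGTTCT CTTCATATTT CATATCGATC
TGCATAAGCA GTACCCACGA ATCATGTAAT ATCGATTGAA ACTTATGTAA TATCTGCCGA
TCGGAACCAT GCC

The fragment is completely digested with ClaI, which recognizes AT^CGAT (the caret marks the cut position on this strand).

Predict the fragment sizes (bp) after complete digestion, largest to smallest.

ClaI sites (ATCGAT) start at positions 114, 151.
ClaI cuts after base 2 of each site, so after positions 115, 152.
Linear molecule, 2 cuts → 3 fragments:
  1–115 → 115 bp
  116–152 → 37 bp
  153–193 → 41 bp
Sorted largest to smallest: 115, 41, 37 bp.

115, 41, 37 bp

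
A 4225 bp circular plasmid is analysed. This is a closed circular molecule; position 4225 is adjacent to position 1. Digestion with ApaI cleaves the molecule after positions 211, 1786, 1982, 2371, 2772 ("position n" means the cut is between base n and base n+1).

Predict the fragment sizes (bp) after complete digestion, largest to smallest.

1664, 1575, 401, 389, 196 bp

Circular molecule, 5 cuts → 5 fragments:
  1786 − 211 = 1575 bp
  1982 − 1786 = 196 bp
  2371 − 1982 = 389 bp
  2772 − 2371 = 401 bp
  wrap: 4225 − 2772 + 211 = 1664 bp
Sorted largest to smallest: 1664, 1575, 401, 389, 196 bp.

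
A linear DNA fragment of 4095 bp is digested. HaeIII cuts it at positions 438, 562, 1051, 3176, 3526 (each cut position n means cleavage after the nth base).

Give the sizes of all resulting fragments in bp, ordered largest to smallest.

2125, 569, 489, 438, 350, 124 bp

Linear molecule, 5 cuts → 6 fragments:
  438 − 0 = 438 bp
  562 − 438 = 124 bp
  1051 − 562 = 489 bp
  3176 − 1051 = 2125 bp
  3526 − 3176 = 350 bp
  4095 − 3526 = 569 bp
Sorted largest to smallest: 2125, 569, 489, 438, 350, 124 bp.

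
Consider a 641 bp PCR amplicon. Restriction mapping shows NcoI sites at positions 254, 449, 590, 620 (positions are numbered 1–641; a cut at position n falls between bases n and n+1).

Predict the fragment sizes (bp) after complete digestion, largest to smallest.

Linear molecule, 4 cuts → 5 fragments:
  254 − 0 = 254 bp
  449 − 254 = 195 bp
  590 − 449 = 141 bp
  620 − 590 = 30 bp
  641 − 620 = 21 bp
Sorted largest to smallest: 254, 195, 141, 30, 21 bp.

254, 195, 141, 30, 21 bp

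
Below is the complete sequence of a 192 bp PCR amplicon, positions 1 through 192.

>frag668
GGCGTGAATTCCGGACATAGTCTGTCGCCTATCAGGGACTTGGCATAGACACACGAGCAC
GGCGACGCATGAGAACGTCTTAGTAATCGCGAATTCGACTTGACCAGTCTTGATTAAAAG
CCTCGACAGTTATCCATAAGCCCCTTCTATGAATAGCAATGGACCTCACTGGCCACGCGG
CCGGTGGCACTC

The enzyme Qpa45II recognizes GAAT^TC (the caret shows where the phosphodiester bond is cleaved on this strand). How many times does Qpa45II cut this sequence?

2

GAATTC occurs starting at positions 6, 91.
Qpa45II cuts at 2 sites.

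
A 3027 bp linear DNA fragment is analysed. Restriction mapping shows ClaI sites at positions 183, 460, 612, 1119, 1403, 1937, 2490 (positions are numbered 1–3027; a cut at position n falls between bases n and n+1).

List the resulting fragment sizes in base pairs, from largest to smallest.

Linear molecule, 7 cuts → 8 fragments:
  183 − 0 = 183 bp
  460 − 183 = 277 bp
  612 − 460 = 152 bp
  1119 − 612 = 507 bp
  1403 − 1119 = 284 bp
  1937 − 1403 = 534 bp
  2490 − 1937 = 553 bp
  3027 − 2490 = 537 bp
Sorted largest to smallest: 553, 537, 534, 507, 284, 277, 183, 152 bp.

553, 537, 534, 507, 284, 277, 183, 152 bp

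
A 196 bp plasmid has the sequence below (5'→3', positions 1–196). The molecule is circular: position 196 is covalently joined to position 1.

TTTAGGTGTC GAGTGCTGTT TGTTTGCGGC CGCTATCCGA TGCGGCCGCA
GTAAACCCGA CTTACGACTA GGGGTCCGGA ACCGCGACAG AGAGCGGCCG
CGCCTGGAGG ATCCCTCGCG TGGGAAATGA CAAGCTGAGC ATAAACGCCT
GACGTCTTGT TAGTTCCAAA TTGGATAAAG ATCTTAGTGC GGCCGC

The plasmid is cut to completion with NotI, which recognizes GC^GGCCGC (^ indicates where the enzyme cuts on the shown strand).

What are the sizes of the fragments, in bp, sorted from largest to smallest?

95, 52, 33, 16 bp

NotI sites (GCGGCCGC) start at positions 26, 42, 94, 189.
NotI cuts after base 2 of each site, so after positions 27, 43, 95, 190.
Circular molecule, 4 cuts → 4 fragments:
  28–43 → 16 bp
  44–95 → 52 bp
  96–190 → 95 bp
  191–196 then 1–27 → 6 + 27 = 33 bp
Sorted largest to smallest: 95, 52, 33, 16 bp.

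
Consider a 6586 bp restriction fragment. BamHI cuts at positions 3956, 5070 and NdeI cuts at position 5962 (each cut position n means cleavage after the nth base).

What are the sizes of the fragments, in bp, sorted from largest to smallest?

3956, 1114, 892, 624 bp

Combined cut positions (sorted): 3956, 5070, 5962.
Linear molecule, 3 cuts → 4 fragments:
  3956 − 0 = 3956 bp
  5070 − 3956 = 1114 bp
  5962 − 5070 = 892 bp
  6586 − 5962 = 624 bp
Sorted largest to smallest: 3956, 1114, 892, 624 bp.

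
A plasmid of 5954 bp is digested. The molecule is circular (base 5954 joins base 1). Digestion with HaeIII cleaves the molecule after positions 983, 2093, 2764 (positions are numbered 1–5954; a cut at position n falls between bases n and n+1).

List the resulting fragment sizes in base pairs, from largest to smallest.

Circular molecule, 3 cuts → 3 fragments:
  2093 − 983 = 1110 bp
  2764 − 2093 = 671 bp
  wrap: 5954 − 2764 + 983 = 4173 bp
Sorted largest to smallest: 4173, 1110, 671 bp.

4173, 1110, 671 bp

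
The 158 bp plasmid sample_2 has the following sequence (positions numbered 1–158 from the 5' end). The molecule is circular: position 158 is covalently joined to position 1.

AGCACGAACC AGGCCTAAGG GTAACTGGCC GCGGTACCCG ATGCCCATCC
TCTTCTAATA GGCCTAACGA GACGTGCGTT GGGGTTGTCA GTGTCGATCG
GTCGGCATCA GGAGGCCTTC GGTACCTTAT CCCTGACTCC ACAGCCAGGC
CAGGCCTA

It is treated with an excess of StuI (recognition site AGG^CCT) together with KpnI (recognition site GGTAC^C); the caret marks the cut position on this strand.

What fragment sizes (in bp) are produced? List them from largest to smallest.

53, 29, 25, 24, 17, 10 bp

StuI sites (AGGCCT) start at positions 11, 60, 113, 152.
StuI cuts after base 3 of each site, so after positions 13, 62, 115, 154.
KpnI sites (GGTACC) start at positions 33, 121.
KpnI cuts after base 5 of each site (before the last base), so after positions 37, 125.
Combined cut positions: 13, 37, 62, 115, 125, 154.
Circular molecule, 6 cuts → 6 fragments:
  14–37 → 24 bp
  38–62 → 25 bp
  63–115 → 53 bp
  116–125 → 10 bp
  126–154 → 29 bp
  155–158 then 1–13 → 4 + 13 = 17 bp
Sorted largest to smallest: 53, 29, 25, 24, 17, 10 bp.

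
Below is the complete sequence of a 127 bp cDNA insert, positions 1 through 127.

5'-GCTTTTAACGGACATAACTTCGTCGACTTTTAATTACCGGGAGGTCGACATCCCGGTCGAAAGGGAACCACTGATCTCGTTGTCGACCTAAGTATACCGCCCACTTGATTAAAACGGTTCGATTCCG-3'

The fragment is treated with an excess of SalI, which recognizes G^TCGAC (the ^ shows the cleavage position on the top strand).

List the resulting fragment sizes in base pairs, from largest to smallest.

45, 38, 22, 22 bp

SalI sites (GTCGAC) start at positions 22, 44, 82.
SalI cuts after the first base of each site, so after positions 22, 44, 82.
Linear molecule, 3 cuts → 4 fragments:
  1–22 → 22 bp
  23–44 → 22 bp
  45–82 → 38 bp
  83–127 → 45 bp
Sorted largest to smallest: 45, 38, 22, 22 bp.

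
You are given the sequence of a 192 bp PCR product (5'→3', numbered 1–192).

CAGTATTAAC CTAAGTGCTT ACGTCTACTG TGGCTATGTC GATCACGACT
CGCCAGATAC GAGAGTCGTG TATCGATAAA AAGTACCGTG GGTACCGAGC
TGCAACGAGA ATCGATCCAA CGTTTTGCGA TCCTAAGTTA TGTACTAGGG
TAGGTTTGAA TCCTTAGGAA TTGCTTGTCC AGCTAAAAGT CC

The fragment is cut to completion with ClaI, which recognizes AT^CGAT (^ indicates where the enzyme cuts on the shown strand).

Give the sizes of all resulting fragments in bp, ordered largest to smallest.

ClaI sites (ATCGAT) start at positions 72, 111.
ClaI cuts after base 2 of each site, so after positions 73, 112.
Linear molecule, 2 cuts → 3 fragments:
  1–73 → 73 bp
  74–112 → 39 bp
  113–192 → 80 bp
Sorted largest to smallest: 80, 73, 39 bp.

80, 73, 39 bp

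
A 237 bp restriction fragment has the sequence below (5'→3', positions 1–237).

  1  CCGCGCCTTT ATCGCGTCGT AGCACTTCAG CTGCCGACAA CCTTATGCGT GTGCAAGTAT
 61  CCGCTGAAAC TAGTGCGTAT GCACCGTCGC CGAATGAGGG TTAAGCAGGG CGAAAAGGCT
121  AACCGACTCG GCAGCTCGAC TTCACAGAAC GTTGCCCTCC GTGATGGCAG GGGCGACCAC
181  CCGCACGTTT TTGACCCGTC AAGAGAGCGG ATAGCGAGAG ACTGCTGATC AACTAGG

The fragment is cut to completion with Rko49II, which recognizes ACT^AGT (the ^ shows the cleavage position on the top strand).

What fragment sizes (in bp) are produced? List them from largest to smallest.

The Rko49II site (ACTAGT) starts at position 69.
Rko49II cuts after base 3 of each site, so after position 71.
Linear molecule, 1 cut → 2 fragments:
  1–71 → 71 bp
  72–237 → 166 bp
Sorted largest to smallest: 166, 71 bp.

166, 71 bp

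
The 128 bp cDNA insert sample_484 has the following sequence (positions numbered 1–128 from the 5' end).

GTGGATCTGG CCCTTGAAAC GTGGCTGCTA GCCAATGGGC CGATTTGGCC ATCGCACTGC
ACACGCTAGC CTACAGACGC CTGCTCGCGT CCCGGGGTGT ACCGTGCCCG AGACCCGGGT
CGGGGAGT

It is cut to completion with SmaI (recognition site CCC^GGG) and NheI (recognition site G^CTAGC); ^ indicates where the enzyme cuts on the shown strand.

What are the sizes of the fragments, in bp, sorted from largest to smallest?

SmaI sites (CCCGGG) start at positions 91, 114.
SmaI cuts after base 3 of each site, so after positions 93, 116.
NheI sites (GCTAGC) start at positions 27, 65.
NheI cuts after the first base of each site, so after positions 27, 65.
Combined cut positions: 27, 65, 93, 116.
Linear molecule, 4 cuts → 5 fragments:
  1–27 → 27 bp
  28–65 → 38 bp
  66–93 → 28 bp
  94–116 → 23 bp
  117–128 → 12 bp
Sorted largest to smallest: 38, 28, 27, 23, 12 bp.

38, 28, 27, 23, 12 bp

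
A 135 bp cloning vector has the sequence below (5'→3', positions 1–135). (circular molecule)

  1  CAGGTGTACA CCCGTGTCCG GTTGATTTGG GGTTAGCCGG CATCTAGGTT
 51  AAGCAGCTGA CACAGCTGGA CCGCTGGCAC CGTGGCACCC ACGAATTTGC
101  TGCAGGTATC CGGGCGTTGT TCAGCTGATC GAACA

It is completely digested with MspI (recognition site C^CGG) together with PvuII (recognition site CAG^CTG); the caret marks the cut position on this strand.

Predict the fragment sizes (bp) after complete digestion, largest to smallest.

45, 29, 19, 19, 14, 9 bp

MspI sites (CCGG) start at positions 18, 37, 110.
MspI cuts after the first base of each site, so after positions 18, 37, 110.
PvuII sites (CAGCTG) start at positions 54, 63, 122.
PvuII cuts after base 3 of each site, so after positions 56, 65, 124.
Combined cut positions: 18, 37, 56, 65, 110, 124.
Circular molecule, 6 cuts → 6 fragments:
  19–37 → 19 bp
  38–56 → 19 bp
  57–65 → 9 bp
  66–110 → 45 bp
  111–124 → 14 bp
  125–135 then 1–18 → 11 + 18 = 29 bp
Sorted largest to smallest: 45, 29, 19, 19, 14, 9 bp.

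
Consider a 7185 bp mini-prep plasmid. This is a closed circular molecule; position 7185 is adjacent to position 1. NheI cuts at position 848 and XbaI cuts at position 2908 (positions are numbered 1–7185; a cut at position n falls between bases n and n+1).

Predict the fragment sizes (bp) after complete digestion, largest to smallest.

5125, 2060 bp

Combined cut positions (sorted): 848, 2908.
Circular molecule, 2 cuts → 2 fragments:
  2908 − 848 = 2060 bp
  wrap: 7185 − 2908 + 848 = 5125 bp
Sorted largest to smallest: 5125, 2060 bp.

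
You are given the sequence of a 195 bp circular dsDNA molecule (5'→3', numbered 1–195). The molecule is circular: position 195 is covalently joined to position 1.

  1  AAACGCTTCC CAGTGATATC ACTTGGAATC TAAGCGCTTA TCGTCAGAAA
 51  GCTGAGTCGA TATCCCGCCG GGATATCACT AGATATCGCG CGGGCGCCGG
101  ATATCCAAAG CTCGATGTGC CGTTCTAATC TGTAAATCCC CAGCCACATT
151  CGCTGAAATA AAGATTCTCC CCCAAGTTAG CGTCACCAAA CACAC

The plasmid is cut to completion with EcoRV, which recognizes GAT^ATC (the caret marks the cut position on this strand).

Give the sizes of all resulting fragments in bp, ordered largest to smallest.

110, 44, 18, 13, 10 bp

EcoRV sites (GATATC) start at positions 15, 59, 72, 82, 100.
EcoRV cuts after base 3 of each site, so after positions 17, 61, 74, 84, 102.
Circular molecule, 5 cuts → 5 fragments:
  18–61 → 44 bp
  62–74 → 13 bp
  75–84 → 10 bp
  85–102 → 18 bp
  103–195 then 1–17 → 93 + 17 = 110 bp
Sorted largest to smallest: 110, 44, 18, 13, 10 bp.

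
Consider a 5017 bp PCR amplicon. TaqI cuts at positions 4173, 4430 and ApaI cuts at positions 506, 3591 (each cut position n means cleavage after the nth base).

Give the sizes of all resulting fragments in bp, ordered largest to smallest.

3085, 587, 582, 506, 257 bp

Combined cut positions (sorted): 506, 3591, 4173, 4430.
Linear molecule, 4 cuts → 5 fragments:
  506 − 0 = 506 bp
  3591 − 506 = 3085 bp
  4173 − 3591 = 582 bp
  4430 − 4173 = 257 bp
  5017 − 4430 = 587 bp
Sorted largest to smallest: 3085, 587, 582, 506, 257 bp.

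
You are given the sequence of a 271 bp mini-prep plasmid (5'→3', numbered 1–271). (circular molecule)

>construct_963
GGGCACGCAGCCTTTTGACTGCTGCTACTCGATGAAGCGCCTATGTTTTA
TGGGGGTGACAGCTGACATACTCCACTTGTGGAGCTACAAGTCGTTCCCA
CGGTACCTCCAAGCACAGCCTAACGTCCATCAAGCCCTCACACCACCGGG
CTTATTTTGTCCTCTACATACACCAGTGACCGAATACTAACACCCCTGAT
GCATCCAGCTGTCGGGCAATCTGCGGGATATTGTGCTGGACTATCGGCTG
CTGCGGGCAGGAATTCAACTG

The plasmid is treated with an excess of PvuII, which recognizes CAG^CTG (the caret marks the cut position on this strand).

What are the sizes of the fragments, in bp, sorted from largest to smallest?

PvuII sites (CAGCTG) start at positions 60, 206.
PvuII cuts after base 3 of each site, so after positions 62, 208.
Circular molecule, 2 cuts → 2 fragments:
  63–208 → 146 bp
  209–271 then 1–62 → 63 + 62 = 125 bp
Sorted largest to smallest: 146, 125 bp.

146, 125 bp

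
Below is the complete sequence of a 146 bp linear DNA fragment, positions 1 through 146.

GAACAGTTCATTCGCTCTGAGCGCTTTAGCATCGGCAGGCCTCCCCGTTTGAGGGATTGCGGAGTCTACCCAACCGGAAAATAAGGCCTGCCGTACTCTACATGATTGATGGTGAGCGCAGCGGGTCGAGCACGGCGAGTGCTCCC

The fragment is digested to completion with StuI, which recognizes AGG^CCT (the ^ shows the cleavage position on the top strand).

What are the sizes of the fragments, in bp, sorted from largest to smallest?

60, 47, 39 bp

StuI sites (AGGCCT) start at positions 37, 84.
StuI cuts after base 3 of each site, so after positions 39, 86.
Linear molecule, 2 cuts → 3 fragments:
  1–39 → 39 bp
  40–86 → 47 bp
  87–146 → 60 bp
Sorted largest to smallest: 60, 47, 39 bp.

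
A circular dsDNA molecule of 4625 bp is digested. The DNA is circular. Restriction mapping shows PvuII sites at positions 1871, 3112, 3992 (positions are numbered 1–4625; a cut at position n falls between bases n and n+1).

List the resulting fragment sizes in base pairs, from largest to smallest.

2504, 1241, 880 bp

Circular molecule, 3 cuts → 3 fragments:
  3112 − 1871 = 1241 bp
  3992 − 3112 = 880 bp
  wrap: 4625 − 3992 + 1871 = 2504 bp
Sorted largest to smallest: 2504, 1241, 880 bp.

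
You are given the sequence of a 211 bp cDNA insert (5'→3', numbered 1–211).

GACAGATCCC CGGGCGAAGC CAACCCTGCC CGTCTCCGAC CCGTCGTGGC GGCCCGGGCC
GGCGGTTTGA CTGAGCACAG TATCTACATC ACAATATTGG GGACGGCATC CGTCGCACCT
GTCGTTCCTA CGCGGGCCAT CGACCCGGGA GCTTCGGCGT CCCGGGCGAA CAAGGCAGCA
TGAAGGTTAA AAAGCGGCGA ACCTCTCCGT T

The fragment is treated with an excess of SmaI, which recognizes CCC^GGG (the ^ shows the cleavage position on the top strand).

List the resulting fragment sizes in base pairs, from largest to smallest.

91, 48, 44, 17, 11 bp

SmaI sites (CCCGGG) start at positions 9, 53, 144, 161.
SmaI cuts after base 3 of each site, so after positions 11, 55, 146, 163.
Linear molecule, 4 cuts → 5 fragments:
  1–11 → 11 bp
  12–55 → 44 bp
  56–146 → 91 bp
  147–163 → 17 bp
  164–211 → 48 bp
Sorted largest to smallest: 91, 48, 44, 17, 11 bp.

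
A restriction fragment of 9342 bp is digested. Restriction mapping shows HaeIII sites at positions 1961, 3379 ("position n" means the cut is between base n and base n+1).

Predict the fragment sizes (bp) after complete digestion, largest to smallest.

5963, 1961, 1418 bp

Linear molecule, 2 cuts → 3 fragments:
  1961 − 0 = 1961 bp
  3379 − 1961 = 1418 bp
  9342 − 3379 = 5963 bp
Sorted largest to smallest: 5963, 1961, 1418 bp.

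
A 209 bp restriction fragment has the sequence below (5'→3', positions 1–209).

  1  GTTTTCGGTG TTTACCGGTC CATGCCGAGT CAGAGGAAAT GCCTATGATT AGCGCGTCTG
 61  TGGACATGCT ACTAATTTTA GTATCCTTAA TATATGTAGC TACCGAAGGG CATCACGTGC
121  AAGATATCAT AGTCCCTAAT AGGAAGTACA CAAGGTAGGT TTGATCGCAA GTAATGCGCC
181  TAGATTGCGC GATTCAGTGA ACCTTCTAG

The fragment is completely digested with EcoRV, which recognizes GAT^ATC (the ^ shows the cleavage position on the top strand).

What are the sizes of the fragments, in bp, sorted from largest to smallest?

The EcoRV site (GATATC) starts at position 123.
EcoRV cuts after base 3 of each site, so after position 125.
Linear molecule, 1 cut → 2 fragments:
  1–125 → 125 bp
  126–209 → 84 bp
Sorted largest to smallest: 125, 84 bp.

125, 84 bp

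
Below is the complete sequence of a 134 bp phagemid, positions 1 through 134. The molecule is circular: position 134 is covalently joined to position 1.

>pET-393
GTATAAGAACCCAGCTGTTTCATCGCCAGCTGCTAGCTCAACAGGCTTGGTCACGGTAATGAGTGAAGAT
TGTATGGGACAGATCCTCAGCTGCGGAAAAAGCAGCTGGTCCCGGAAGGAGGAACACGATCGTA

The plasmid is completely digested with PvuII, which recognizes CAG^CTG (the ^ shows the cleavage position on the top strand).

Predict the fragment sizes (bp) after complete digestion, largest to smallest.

PvuII sites (CAGCTG) start at positions 12, 27, 88, 103.
PvuII cuts after base 3 of each site, so after positions 14, 29, 90, 105.
Circular molecule, 4 cuts → 4 fragments:
  15–29 → 15 bp
  30–90 → 61 bp
  91–105 → 15 bp
  106–134 then 1–14 → 29 + 14 = 43 bp
Sorted largest to smallest: 61, 43, 15, 15 bp.

61, 43, 15, 15 bp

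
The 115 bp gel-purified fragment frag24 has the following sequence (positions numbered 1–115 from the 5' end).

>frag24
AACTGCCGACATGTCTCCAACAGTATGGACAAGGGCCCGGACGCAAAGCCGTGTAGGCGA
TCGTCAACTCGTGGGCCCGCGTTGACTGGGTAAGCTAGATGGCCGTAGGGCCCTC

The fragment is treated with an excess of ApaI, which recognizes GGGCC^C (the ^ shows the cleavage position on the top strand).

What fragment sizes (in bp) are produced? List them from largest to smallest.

ApaI sites (GGGCCC) start at positions 33, 73, 108.
ApaI cuts after base 5 of each site (before the last base), so after positions 37, 77, 112.
Linear molecule, 3 cuts → 4 fragments:
  1–37 → 37 bp
  38–77 → 40 bp
  78–112 → 35 bp
  113–115 → 3 bp
Sorted largest to smallest: 40, 37, 35, 3 bp.

40, 37, 35, 3 bp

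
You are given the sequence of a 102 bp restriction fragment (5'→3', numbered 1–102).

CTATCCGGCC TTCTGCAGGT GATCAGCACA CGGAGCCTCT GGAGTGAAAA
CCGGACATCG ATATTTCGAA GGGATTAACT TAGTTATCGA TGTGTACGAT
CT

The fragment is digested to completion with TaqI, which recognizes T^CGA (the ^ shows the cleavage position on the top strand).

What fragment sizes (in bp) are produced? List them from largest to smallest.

TaqI sites (TCGA) start at positions 58, 66, 87.
TaqI cuts after the first base of each site, so after positions 58, 66, 87.
Linear molecule, 3 cuts → 4 fragments:
  1–58 → 58 bp
  59–66 → 8 bp
  67–87 → 21 bp
  88–102 → 15 bp
Sorted largest to smallest: 58, 21, 15, 8 bp.

58, 21, 15, 8 bp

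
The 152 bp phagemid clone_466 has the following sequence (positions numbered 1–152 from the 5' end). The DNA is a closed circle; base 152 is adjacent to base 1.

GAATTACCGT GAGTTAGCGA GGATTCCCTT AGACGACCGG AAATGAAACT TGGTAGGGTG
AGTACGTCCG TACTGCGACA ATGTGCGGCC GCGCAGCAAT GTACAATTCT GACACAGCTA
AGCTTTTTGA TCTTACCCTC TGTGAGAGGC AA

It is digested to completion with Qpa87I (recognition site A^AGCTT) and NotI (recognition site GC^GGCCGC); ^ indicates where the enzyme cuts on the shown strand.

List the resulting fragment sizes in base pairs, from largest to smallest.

The Qpa87I site (AAGCTT) starts at position 120.
Qpa87I cuts after the first base of each site, so after position 120.
The NotI site (GCGGCCGC) starts at position 85.
NotI cuts after base 2 of each site, so after position 86.
Combined cut positions: 86, 120.
Circular molecule, 2 cuts → 2 fragments:
  87–120 → 34 bp
  121–152 then 1–86 → 32 + 86 = 118 bp
Sorted largest to smallest: 118, 34 bp.

118, 34 bp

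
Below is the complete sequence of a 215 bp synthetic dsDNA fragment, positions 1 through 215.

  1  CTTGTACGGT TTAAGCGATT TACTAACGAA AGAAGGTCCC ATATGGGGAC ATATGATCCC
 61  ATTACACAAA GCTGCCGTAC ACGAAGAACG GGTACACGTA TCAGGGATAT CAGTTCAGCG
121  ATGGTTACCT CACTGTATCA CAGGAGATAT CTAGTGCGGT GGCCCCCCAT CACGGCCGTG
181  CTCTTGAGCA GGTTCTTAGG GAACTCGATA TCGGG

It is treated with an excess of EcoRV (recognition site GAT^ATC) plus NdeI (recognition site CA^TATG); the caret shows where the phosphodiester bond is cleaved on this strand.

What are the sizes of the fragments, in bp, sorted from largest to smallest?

61, 57, 41, 40, 10, 6 bp

EcoRV sites (GATATC) start at positions 106, 146, 207.
EcoRV cuts after base 3 of each site, so after positions 108, 148, 209.
NdeI sites (CATATG) start at positions 40, 50.
NdeI cuts after base 2 of each site, so after positions 41, 51.
Combined cut positions: 41, 51, 108, 148, 209.
Linear molecule, 5 cuts → 6 fragments:
  1–41 → 41 bp
  42–51 → 10 bp
  52–108 → 57 bp
  109–148 → 40 bp
  149–209 → 61 bp
  210–215 → 6 bp
Sorted largest to smallest: 61, 57, 41, 40, 10, 6 bp.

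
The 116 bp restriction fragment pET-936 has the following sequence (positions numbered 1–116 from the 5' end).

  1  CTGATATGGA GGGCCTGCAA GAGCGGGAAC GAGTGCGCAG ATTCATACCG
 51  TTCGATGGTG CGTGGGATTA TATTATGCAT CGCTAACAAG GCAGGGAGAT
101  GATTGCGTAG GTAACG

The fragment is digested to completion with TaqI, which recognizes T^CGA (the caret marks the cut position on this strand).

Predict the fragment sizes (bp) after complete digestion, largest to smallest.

The TaqI site (TCGA) starts at position 52.
TaqI cuts after the first base of each site, so after position 52.
Linear molecule, 1 cut → 2 fragments:
  1–52 → 52 bp
  53–116 → 64 bp
Sorted largest to smallest: 64, 52 bp.

64, 52 bp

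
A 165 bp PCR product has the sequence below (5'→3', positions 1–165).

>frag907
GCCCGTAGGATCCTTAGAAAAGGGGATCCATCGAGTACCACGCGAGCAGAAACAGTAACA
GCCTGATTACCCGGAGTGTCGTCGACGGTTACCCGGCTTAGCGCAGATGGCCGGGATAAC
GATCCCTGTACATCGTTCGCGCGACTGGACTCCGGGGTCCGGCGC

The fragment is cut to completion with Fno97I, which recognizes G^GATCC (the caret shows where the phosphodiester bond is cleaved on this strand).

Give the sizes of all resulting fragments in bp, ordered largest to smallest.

Fno97I sites (GGATCC) start at positions 8, 24.
Fno97I cuts after the first base of each site, so after positions 8, 24.
Linear molecule, 2 cuts → 3 fragments:
  1–8 → 8 bp
  9–24 → 16 bp
  25–165 → 141 bp
Sorted largest to smallest: 141, 16, 8 bp.

141, 16, 8 bp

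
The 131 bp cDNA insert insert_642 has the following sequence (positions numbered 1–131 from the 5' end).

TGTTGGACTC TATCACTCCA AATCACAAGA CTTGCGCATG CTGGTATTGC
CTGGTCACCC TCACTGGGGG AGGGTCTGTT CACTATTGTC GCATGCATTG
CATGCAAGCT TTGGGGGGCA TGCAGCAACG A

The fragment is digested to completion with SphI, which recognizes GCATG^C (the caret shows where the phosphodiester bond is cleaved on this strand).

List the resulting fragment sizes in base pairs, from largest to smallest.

SphI sites (GCATGC) start at positions 36, 91, 100, 118.
SphI cuts after base 5 of each site (before the last base), so after positions 40, 95, 104, 122.
Linear molecule, 4 cuts → 5 fragments:
  1–40 → 40 bp
  41–95 → 55 bp
  96–104 → 9 bp
  105–122 → 18 bp
  123–131 → 9 bp
Sorted largest to smallest: 55, 40, 18, 9, 9 bp.

55, 40, 18, 9, 9 bp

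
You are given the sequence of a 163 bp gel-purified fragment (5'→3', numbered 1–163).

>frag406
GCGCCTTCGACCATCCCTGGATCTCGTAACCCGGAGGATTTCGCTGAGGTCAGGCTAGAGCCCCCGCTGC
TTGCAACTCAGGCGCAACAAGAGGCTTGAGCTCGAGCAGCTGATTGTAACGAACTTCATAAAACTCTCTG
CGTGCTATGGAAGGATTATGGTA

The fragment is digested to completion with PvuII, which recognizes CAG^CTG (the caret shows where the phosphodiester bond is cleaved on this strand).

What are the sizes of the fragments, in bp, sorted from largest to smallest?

109, 54 bp

The PvuII site (CAGCTG) starts at position 107.
PvuII cuts after base 3 of each site, so after position 109.
Linear molecule, 1 cut → 2 fragments:
  1–109 → 109 bp
  110–163 → 54 bp
Sorted largest to smallest: 109, 54 bp.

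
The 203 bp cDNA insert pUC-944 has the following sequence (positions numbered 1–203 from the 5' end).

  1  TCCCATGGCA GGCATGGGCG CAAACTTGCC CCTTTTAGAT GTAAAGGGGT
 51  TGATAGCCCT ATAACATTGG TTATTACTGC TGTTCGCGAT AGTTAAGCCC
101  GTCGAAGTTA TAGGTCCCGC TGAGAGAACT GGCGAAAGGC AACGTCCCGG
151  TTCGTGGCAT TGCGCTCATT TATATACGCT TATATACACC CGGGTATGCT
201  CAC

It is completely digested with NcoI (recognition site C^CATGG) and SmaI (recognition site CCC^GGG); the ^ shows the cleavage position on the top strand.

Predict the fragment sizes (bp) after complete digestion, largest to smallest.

The NcoI site (CCATGG) starts at position 3.
NcoI cuts after the first base of each site, so after position 3.
The SmaI site (CCCGGG) starts at position 189.
SmaI cuts after base 3 of each site, so after position 191.
Combined cut positions: 3, 191.
Linear molecule, 2 cuts → 3 fragments:
  1–3 → 3 bp
  4–191 → 188 bp
  192–203 → 12 bp
Sorted largest to smallest: 188, 12, 3 bp.

188, 12, 3 bp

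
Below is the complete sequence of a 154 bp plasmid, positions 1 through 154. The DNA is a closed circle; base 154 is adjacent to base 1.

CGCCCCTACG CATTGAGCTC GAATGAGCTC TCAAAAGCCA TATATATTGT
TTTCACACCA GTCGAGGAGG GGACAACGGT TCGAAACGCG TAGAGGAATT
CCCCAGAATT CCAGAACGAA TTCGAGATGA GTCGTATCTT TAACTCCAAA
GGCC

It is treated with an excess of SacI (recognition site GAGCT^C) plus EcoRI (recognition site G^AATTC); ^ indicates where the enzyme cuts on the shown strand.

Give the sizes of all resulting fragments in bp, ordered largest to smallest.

67, 55, 12, 10, 10 bp

SacI sites (GAGCTC) start at positions 15, 25.
SacI cuts after base 5 of each site (before the last base), so after positions 19, 29.
EcoRI sites (GAATTC) start at positions 96, 106, 118.
EcoRI cuts after the first base of each site, so after positions 96, 106, 118.
Combined cut positions: 19, 29, 96, 106, 118.
Circular molecule, 5 cuts → 5 fragments:
  20–29 → 10 bp
  30–96 → 67 bp
  97–106 → 10 bp
  107–118 → 12 bp
  119–154 then 1–19 → 36 + 19 = 55 bp
Sorted largest to smallest: 67, 55, 12, 10, 10 bp.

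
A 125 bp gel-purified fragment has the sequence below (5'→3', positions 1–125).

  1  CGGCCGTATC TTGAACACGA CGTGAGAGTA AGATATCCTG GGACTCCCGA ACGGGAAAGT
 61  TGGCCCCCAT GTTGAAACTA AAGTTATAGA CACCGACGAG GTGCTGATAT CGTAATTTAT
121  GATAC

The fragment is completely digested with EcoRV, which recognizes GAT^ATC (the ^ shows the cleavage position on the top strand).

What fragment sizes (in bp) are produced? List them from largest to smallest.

74, 34, 17 bp

EcoRV sites (GATATC) start at positions 32, 106.
EcoRV cuts after base 3 of each site, so after positions 34, 108.
Linear molecule, 2 cuts → 3 fragments:
  1–34 → 34 bp
  35–108 → 74 bp
  109–125 → 17 bp
Sorted largest to smallest: 74, 34, 17 bp.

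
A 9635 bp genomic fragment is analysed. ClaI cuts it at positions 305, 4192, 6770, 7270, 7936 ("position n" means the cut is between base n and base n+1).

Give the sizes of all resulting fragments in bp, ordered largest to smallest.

3887, 2578, 1699, 666, 500, 305 bp

Linear molecule, 5 cuts → 6 fragments:
  305 − 0 = 305 bp
  4192 − 305 = 3887 bp
  6770 − 4192 = 2578 bp
  7270 − 6770 = 500 bp
  7936 − 7270 = 666 bp
  9635 − 7936 = 1699 bp
Sorted largest to smallest: 3887, 2578, 1699, 666, 500, 305 bp.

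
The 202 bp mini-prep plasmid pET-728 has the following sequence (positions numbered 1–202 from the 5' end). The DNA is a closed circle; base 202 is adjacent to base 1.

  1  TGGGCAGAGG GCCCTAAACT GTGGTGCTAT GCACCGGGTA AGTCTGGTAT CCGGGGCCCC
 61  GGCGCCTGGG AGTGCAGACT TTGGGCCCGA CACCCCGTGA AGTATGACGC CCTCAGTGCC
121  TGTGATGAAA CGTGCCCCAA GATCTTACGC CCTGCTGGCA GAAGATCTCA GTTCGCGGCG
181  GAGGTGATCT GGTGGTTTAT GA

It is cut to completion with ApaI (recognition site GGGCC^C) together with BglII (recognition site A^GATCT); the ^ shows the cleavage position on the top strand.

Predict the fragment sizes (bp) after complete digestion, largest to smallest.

53, 52, 45, 29, 23 bp

ApaI sites (GGGCCC) start at positions 9, 54, 83.
ApaI cuts after base 5 of each site (before the last base), so after positions 13, 58, 87.
BglII sites (AGATCT) start at positions 140, 163.
BglII cuts after the first base of each site, so after positions 140, 163.
Combined cut positions: 13, 58, 87, 140, 163.
Circular molecule, 5 cuts → 5 fragments:
  14–58 → 45 bp
  59–87 → 29 bp
  88–140 → 53 bp
  141–163 → 23 bp
  164–202 then 1–13 → 39 + 13 = 52 bp
Sorted largest to smallest: 53, 52, 45, 29, 23 bp.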